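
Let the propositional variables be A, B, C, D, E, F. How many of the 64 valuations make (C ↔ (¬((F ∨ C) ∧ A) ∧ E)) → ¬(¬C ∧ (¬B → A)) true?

48

Initial set: {((C ↔ (¬((F ∨ C) ∧ A) ∧ E)) → ¬(¬C ∧ (¬B → A)))}.
((C ↔ (¬((F ∨ C) ∧ A) ∧ E)) → ¬(¬C ∧ (¬B → A))): β-rule — branch into ¬(C ↔ (¬((F ∨ C) ∧ A) ∧ E))  //  ¬(¬C ∧ (¬B → A)).
  branch 1 (add ¬(C ↔ (¬((F ∨ C) ∧ A) ∧ E))):
    ¬(C ↔ (¬((F ∨ C) ∧ A) ∧ E)): β-rule — branch into C, ¬(¬((F ∨ C) ∧ A) ∧ E)  //  ¬C, (¬((F ∨ C) ∧ A) ∧ E).
      branch 1.1 (add C, ¬(¬((F ∨ C) ∧ A) ∧ E)):
        ¬(¬((F ∨ C) ∧ A) ∧ E): β-rule — branch into ¬¬((F ∨ C) ∧ A)  //  ¬E.
          branch 1.1.1 (add ¬¬((F ∨ C) ∧ A)):
            ¬¬((F ∨ C) ∧ A): α-rule — add (F ∨ C), A.
            (F ∨ C): β-rule — branch into F  //  C.
              branch 1.1.1.1 (add F):
                ○ open, literals {A=true, C=true, F=true}.
              branch 1.1.1.2 (add C):
                ○ open, literals {A=true, C=true}.
          branch 1.1.2 (add ¬E):
            ○ open, literals {C=true, E=false}.
      branch 1.2 (add ¬C, (¬((F ∨ C) ∧ A) ∧ E)):
        (¬((F ∨ C) ∧ A) ∧ E): α-rule — add ¬((F ∨ C) ∧ A), E.
        ¬((F ∨ C) ∧ A): β-rule — branch into ¬(F ∨ C)  //  ¬A.
          branch 1.2.1 (add ¬(F ∨ C)):
            ¬(F ∨ C): α-rule — add ¬F, ¬C.
            ○ open, literals {C=false, E=true, F=false}.
          branch 1.2.2 (add ¬A):
            ○ open, literals {A=false, C=false, E=true}.
  branch 2 (add ¬(¬C ∧ (¬B → A))):
    ¬(¬C ∧ (¬B → A)): β-rule — branch into ¬¬C  //  ¬(¬B → A).
      branch 2.1 (add ¬¬C):
        ○ open, literals {C=true}.
      branch 2.2 (add ¬(¬B → A)):
        ¬(¬B → A): α-rule — add ¬B, ¬A.
        ○ open, literals {A=false, B=false}.
0 branches closed, 7 open.
Each open branch fixes some atoms; the unmentioned ones are free. Counting distinct full assignments: branch {A=true, C=true, F=true} (B, D, E) contributes 8 new; branch {A=true, C=true} (B, D, E, F) contributes 8 new; branch {C=true, E=false} (A, B, D, F) contributes 8 new; branch {C=false, E=true, F=false} (A, B, D) contributes 8 new; branch {A=false, C=false, E=true} (B, D, F) contributes 4 new; branch {C=true} (A, B, D, E, F) contributes 8 new; branch {A=false, B=false} (C, D, E, F) contributes 4 new. Total: 48.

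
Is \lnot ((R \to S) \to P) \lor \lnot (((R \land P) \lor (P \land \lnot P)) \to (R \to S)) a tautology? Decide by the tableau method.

Assume the negation and expand:
Initial set: {F (\lnot ((R \to S) \to P) \lor \lnot (((R \land P) \lor (P \land \lnot P)) \to (R \to S)))}.
F (\lnot ((R \to S) \to P) \lor \lnot (((R \land P) \lor (P \land \lnot P)) \to (R \to S))): α-rule — add F \lnot ((R \to S) \to P), F \lnot (((R \land P) \lor (P \land \lnot P)) \to (R \to S)).
F \lnot ((R \to S) \to P): β-rule — branch into F (R \to S)  //  T P.
  branch 1 (add F (R \to S)):
    F (R \to S): α-rule — add T R, F S.
    F \lnot (((R \land P) \lor (P \land \lnot P)) \to (R \to S)): β-rule — branch into F ((R \land P) \lor (P \land \lnot P))  //  T (R \to S).
      branch 1.1 (add F ((R \land P) \lor (P \land \lnot P))):
        F ((R \land P) \lor (P \land \lnot P)): α-rule — add F (R \land P), F (P \land \lnot P).
        F (R \land P): β-rule — branch into F R  //  F P.
          branch 1.1.1 (add F R):
            × closes — contains both R and \lnot R.
          branch 1.1.2 (add F P):
            F (P \land \lnot P): β-rule — branch into F P  //  F \lnot P.
              branch 1.1.2.1 (add F P):
                ○ open, literals {P=F, R=T, S=F}.
              branch 1.1.2.2 (add F \lnot P):
                × closes — contains both P and \lnot P.
      branch 1.2 (add T (R \to S)):
        T (R \to S): β-rule — branch into F R  //  T S.
          branch 1.2.1 (add F R):
            × closes — contains both R and \lnot R.
          branch 1.2.2 (add T S):
            × closes — contains both S and \lnot S.
  branch 2 (add T P):
    F \lnot (((R \land P) \lor (P \land \lnot P)) \to (R \to S)): β-rule — branch into F ((R \land P) \lor (P \land \lnot P))  //  T (R \to S).
      branch 2.1 (add F ((R \land P) \lor (P \land \lnot P))):
        F ((R \land P) \lor (P \land \lnot P)): α-rule — add F (R \land P), F (P \land \lnot P).
        F (R \land P): β-rule — branch into F R  //  F P.
          branch 2.1.1 (add F R):
            F (P \land \lnot P): β-rule — branch into F P  //  F \lnot P.
              branch 2.1.1.1 (add F P):
                × closes — contains both P and \lnot P.
              branch 2.1.1.2 (add F \lnot P):
                ○ open, literals {P=T, R=F}.
          branch 2.1.2 (add F P):
            × closes — contains both P and \lnot P.
      branch 2.2 (add T (R \to S)):
        T (R \to S): β-rule — branch into F R  //  T S.
          branch 2.2.1 (add F R):
            ○ open, literals {P=T, R=F}.
          branch 2.2.2 (add T S):
            ○ open, literals {P=T, S=T}.
6 branches closed, 4 open.
An open branch gives a countermodel: P=F, R=T, S=F (unmentioned atoms arbitrary); under it the original formula is false.

Not valid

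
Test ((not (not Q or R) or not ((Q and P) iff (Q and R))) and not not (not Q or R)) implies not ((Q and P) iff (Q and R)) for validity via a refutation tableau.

Valid

Assume the negation and expand:
Initial set: {not (((not (not Q or R) or not ((Q and P) iff (Q and R))) and not not (not Q or R)) implies not ((Q and P) iff (Q and R)))}.
not (((not (not Q or R) or not ((Q and P) iff (Q and R))) and not not (not Q or R)) implies not ((Q and P) iff (Q and R))): α-rule — add ((not (not Q or R) or not ((Q and P) iff (Q and R))) and not not (not Q or R)), not not ((Q and P) iff (Q and R)).
((not (not Q or R) or not ((Q and P) iff (Q and R))) and not not (not Q or R)): α-rule — add (not (not Q or R) or not ((Q and P) iff (Q and R))), not not (not Q or R).
not not (not Q or R): drop double negation, giving (not Q or R).
not not ((Q and P) iff (Q and R)): β-rule — branch into (Q and P), (Q and R)  //  not (Q and P), not (Q and R).
  branch 1 (add (Q and P), (Q and R)):
    (Q and P): α-rule — add Q, P.
    (Q and R): α-rule — add Q, R.
    (not (not Q or R) or not ((Q and P) iff (Q and R))): β-rule — branch into not (not Q or R)  //  not ((Q and P) iff (Q and R)).
      branch 1.1 (add not (not Q or R)):
        not (not Q or R): α-rule — add not not Q, not R.
        × closes — contains both R and not R.
      branch 1.2 (add not ((Q and P) iff (Q and R))):
        (not Q or R): β-rule — branch into not Q  //  R.
          branch 1.2.1 (add not Q):
            × closes — contains both Q and not Q.
          branch 1.2.2 (add R):
            not ((Q and P) iff (Q and R)): β-rule — branch into (Q and P), not (Q and R)  //  not (Q and P), (Q and R).
              branch 1.2.2.1 (add (Q and P), not (Q and R)):
                (Q and P): α-rule — add Q, P.
                not (Q and R): β-rule — branch into not Q  //  not R.
                  branch 1.2.2.1.1 (add not Q):
                    × closes — contains both Q and not Q.
                  branch 1.2.2.1.2 (add not R):
                    × closes — contains both R and not R.
              branch 1.2.2.2 (add not (Q and P), (Q and R)):
                (Q and R): α-rule — add Q, R.
                not (Q and P): β-rule — branch into not Q  //  not P.
                  branch 1.2.2.2.1 (add not Q):
                    × closes — contains both Q and not Q.
                  branch 1.2.2.2.2 (add not P):
                    × closes — contains both P and not P.
  branch 2 (add not (Q and P), not (Q and R)):
    (not (not Q or R) or not ((Q and P) iff (Q and R))): β-rule — branch into not (not Q or R)  //  not ((Q and P) iff (Q and R)).
      branch 2.1 (add not (not Q or R)):
        not (not Q or R): α-rule — add not not Q, not R.
        (not Q or R): β-rule — branch into not Q  //  R.
          branch 2.1.1 (add not Q):
            × closes — contains both Q and not Q.
          branch 2.1.2 (add R):
            × closes — contains both R and not R.
      branch 2.2 (add not ((Q and P) iff (Q and R))):
        (not Q or R): β-rule — branch into not Q  //  R.
          branch 2.2.1 (add not Q):
            not (Q and P): β-rule — branch into not Q  //  not P.
              branch 2.2.1.1 (add not Q):
                not (Q and R): β-rule — branch into not Q  //  not R.
                  branch 2.2.1.1.1 (add not Q):
                    not ((Q and P) iff (Q and R)): β-rule — branch into (Q and P), not (Q and R)  //  not (Q and P), (Q and R).
                      branch 2.2.1.1.1.1 (add (Q and P), not (Q and R)):
                        (Q and P): α-rule — add Q, P.
                        × closes — contains both Q and not Q.
                      branch 2.2.1.1.1.2 (add not (Q and P), (Q and R)):
                        (Q and R): α-rule — add Q, R.
                        × closes — contains both Q and not Q.
                  branch 2.2.1.1.2 (add not R):
                    not ((Q and P) iff (Q and R)): β-rule — branch into (Q and P), not (Q and R)  //  not (Q and P), (Q and R).
                      branch 2.2.1.1.2.1 (add (Q and P), not (Q and R)):
                        (Q and P): α-rule — add Q, P.
                        × closes — contains both Q and not Q.
                      branch 2.2.1.1.2.2 (add not (Q and P), (Q and R)):
                        (Q and R): α-rule — add Q, R.
                        × closes — contains both Q and not Q.
              branch 2.2.1.2 (add not P):
                not (Q and R): β-rule — branch into not Q  //  not R.
                  branch 2.2.1.2.1 (add not Q):
                    not ((Q and P) iff (Q and R)): β-rule — branch into (Q and P), not (Q and R)  //  not (Q and P), (Q and R).
                      branch 2.2.1.2.1.1 (add (Q and P), not (Q and R)):
                        (Q and P): α-rule — add Q, P.
                        × closes — contains both Q and not Q.
                      branch 2.2.1.2.1.2 (add not (Q and P), (Q and R)):
                        (Q and R): α-rule — add Q, R.
                        × closes — contains both Q and not Q.
                  branch 2.2.1.2.2 (add not R):
                    not ((Q and P) iff (Q and R)): β-rule — branch into (Q and P), not (Q and R)  //  not (Q and P), (Q and R).
                      branch 2.2.1.2.2.1 (add (Q and P), not (Q and R)):
                        (Q and P): α-rule — add Q, P.
                        × closes — contains both Q and not Q.
                      branch 2.2.1.2.2.2 (add not (Q and P), (Q and R)):
                        (Q and R): α-rule — add Q, R.
                        × closes — contains both Q and not Q.
          branch 2.2.2 (add R):
            not (Q and P): β-rule — branch into not Q  //  not P.
              branch 2.2.2.1 (add not Q):
                not (Q and R): β-rule — branch into not Q  //  not R.
                  branch 2.2.2.1.1 (add not Q):
                    not ((Q and P) iff (Q and R)): β-rule — branch into (Q and P), not (Q and R)  //  not (Q and P), (Q and R).
                      branch 2.2.2.1.1.1 (add (Q and P), not (Q and R)):
                        (Q and P): α-rule — add Q, P.
                        × closes — contains both Q and not Q.
                      branch 2.2.2.1.1.2 (add not (Q and P), (Q and R)):
                        (Q and R): α-rule — add Q, R.
                        × closes — contains both Q and not Q.
                  branch 2.2.2.1.2 (add not R):
                    × closes — contains both R and not R.
              branch 2.2.2.2 (add not P):
                not (Q and R): β-rule — branch into not Q  //  not R.
                  branch 2.2.2.2.1 (add not Q):
                    not ((Q and P) iff (Q and R)): β-rule — branch into (Q and P), not (Q and R)  //  not (Q and P), (Q and R).
                      branch 2.2.2.2.1.1 (add (Q and P), not (Q and R)):
                        (Q and P): α-rule — add Q, P.
                        × closes — contains both Q and not Q.
                      branch 2.2.2.2.1.2 (add not (Q and P), (Q and R)):
                        (Q and R): α-rule — add Q, R.
                        × closes — contains both Q and not Q.
                  branch 2.2.2.2.2 (add not R):
                    × closes — contains both R and not R.
All 22 branches close.
Every branch closed, so the negation is unsatisfiable and the formula is valid.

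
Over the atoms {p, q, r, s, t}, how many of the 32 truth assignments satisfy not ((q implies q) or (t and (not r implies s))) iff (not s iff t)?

Initial set: {(not ((q implies q) or (t and (not r implies s))) iff (not s iff t))}.
(not ((q implies q) or (t and (not r implies s))) iff (not s iff t)): β-rule — branch into not ((q implies q) or (t and (not r implies s))), (not s iff t)  //  not not ((q implies q) or (t and (not r implies s))), not (not s iff t).
  branch 1 (add not ((q implies q) or (t and (not r implies s))), (not s iff t)):
    not ((q implies q) or (t and (not r implies s))): α-rule — add not (q implies q), not (t and (not r implies s)).
    not (q implies q): α-rule — add q, not q.
    × closes — contains both q and not q.
  branch 2 (add not not ((q implies q) or (t and (not r implies s))), not (not s iff t)):
    not not ((q implies q) or (t and (not r implies s))): β-rule — branch into (q implies q)  //  (t and (not r implies s)).
      branch 2.1 (add (q implies q)):
        not (not s iff t): β-rule — branch into not s, not t  //  not not s, t.
          branch 2.1.1 (add not s, not t):
            (q implies q): β-rule — branch into not q  //  q.
              branch 2.1.1.1 (add not q):
                ○ open, literals {q=0, s=0, t=0}.
              branch 2.1.1.2 (add q):
                ○ open, literals {q=1, s=0, t=0}.
          branch 2.1.2 (add not not s, t):
            (q implies q): β-rule — branch into not q  //  q.
              branch 2.1.2.1 (add not q):
                ○ open, literals {q=0, s=1, t=1}.
              branch 2.1.2.2 (add q):
                ○ open, literals {q=1, s=1, t=1}.
      branch 2.2 (add (t and (not r implies s))):
        (t and (not r implies s)): α-rule — add t, (not r implies s).
        not (not s iff t): β-rule — branch into not s, not t  //  not not s, t.
          branch 2.2.1 (add not s, not t):
            × closes — contains both t and not t.
          branch 2.2.2 (add not not s, t):
            (not r implies s): β-rule — branch into not not r  //  s.
              branch 2.2.2.1 (add not not r):
                ○ open, literals {r=1, s=1, t=1}.
              branch 2.2.2.2 (add s):
                ○ open, literals {s=1, t=1}.
2 branches closed, 6 open.
Each open branch fixes some atoms; the unmentioned ones are free. Counting distinct full assignments: branch {q=0, s=0, t=0} (p, r) contributes 4 new; branch {q=1, s=0, t=0} (p, r) contributes 4 new; branch {q=0, s=1, t=1} (p, r) contributes 4 new; branch {q=1, s=1, t=1} (p, r) contributes 4 new; branch {r=1, s=1, t=1} (p, q) contributes 0 new; branch {s=1, t=1} (p, q, r) contributes 0 new. Total: 16.

16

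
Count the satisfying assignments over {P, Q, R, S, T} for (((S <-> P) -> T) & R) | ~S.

Initial set: {((((S <-> P) -> T) & R) | ~S)}.
((((S <-> P) -> T) & R) | ~S): β-rule — branch into (((S <-> P) -> T) & R)  //  ~S.
  branch 1 (add (((S <-> P) -> T) & R)):
    (((S <-> P) -> T) & R): α-rule — add ((S <-> P) -> T), R.
    ((S <-> P) -> T): β-rule — branch into ~(S <-> P)  //  T.
      branch 1.1 (add ~(S <-> P)):
        ~(S <-> P): β-rule — branch into S, ~P  //  ~S, P.
          branch 1.1.1 (add S, ~P):
            ○ open, literals {P=false, R=true, S=true}.
          branch 1.1.2 (add ~S, P):
            ○ open, literals {P=true, R=true, S=false}.
      branch 1.2 (add T):
        ○ open, literals {R=true, T=true}.
  branch 2 (add ~S):
    ○ open, literals {S=false}.
0 branches closed, 4 open.
Each open branch fixes some atoms; the unmentioned ones are free. Counting distinct full assignments: branch {P=false, R=true, S=true} (Q, T) contributes 4 new; branch {P=true, R=true, S=false} (Q, T) contributes 4 new; branch {R=true, T=true} (P, Q, S) contributes 4 new; branch {S=false} (P, Q, R, T) contributes 10 new. Total: 22.

22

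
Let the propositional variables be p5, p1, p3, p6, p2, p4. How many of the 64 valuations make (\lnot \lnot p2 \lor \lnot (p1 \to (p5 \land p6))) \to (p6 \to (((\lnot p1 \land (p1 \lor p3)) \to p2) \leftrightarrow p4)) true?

Initial set: {T ((\lnot \lnot p2 \lor \lnot (p1 \to (p5 \land p6))) \to (p6 \to (((\lnot p1 \land (p1 \lor p3)) \to p2) \leftrightarrow p4)))}.
T ((\lnot \lnot p2 \lor \lnot (p1 \to (p5 \land p6))) \to (p6 \to (((\lnot p1 \land (p1 \lor p3)) \to p2) \leftrightarrow p4))): β-rule — branch into F (\lnot \lnot p2 \lor \lnot (p1 \to (p5 \land p6)))  //  T (p6 \to (((\lnot p1 \land (p1 \lor p3)) \to p2) \leftrightarrow p4)).
  branch 1 (add F (\lnot \lnot p2 \lor \lnot (p1 \to (p5 \land p6)))):
    F (\lnot \lnot p2 \lor \lnot (p1 \to (p5 \land p6))): α-rule — add F \lnot \lnot p2, F \lnot (p1 \to (p5 \land p6)).
    F \lnot \lnot p2: drop double negation, giving F p2.
    F \lnot (p1 \to (p5 \land p6)): β-rule — branch into F p1  //  T (p5 \land p6).
      branch 1.1 (add F p1):
        ○ open, literals {p1=false, p2=false}.
      branch 1.2 (add T (p5 \land p6)):
        T (p5 \land p6): α-rule — add T p5, T p6.
        ○ open, literals {p2=false, p5=true, p6=true}.
  branch 2 (add T (p6 \to (((\lnot p1 \land (p1 \lor p3)) \to p2) \leftrightarrow p4))):
    T (p6 \to (((\lnot p1 \land (p1 \lor p3)) \to p2) \leftrightarrow p4)): β-rule — branch into F p6  //  T (((\lnot p1 \land (p1 \lor p3)) \to p2) \leftrightarrow p4).
      branch 2.1 (add F p6):
        ○ open, literals {p6=false}.
      branch 2.2 (add T (((\lnot p1 \land (p1 \lor p3)) \to p2) \leftrightarrow p4)):
        T (((\lnot p1 \land (p1 \lor p3)) \to p2) \leftrightarrow p4): β-rule — branch into T ((\lnot p1 \land (p1 \lor p3)) \to p2), T p4  //  F ((\lnot p1 \land (p1 \lor p3)) \to p2), F p4.
          branch 2.2.1 (add T ((\lnot p1 \land (p1 \lor p3)) \to p2), T p4):
            T ((\lnot p1 \land (p1 \lor p3)) \to p2): β-rule — branch into F (\lnot p1 \land (p1 \lor p3))  //  T p2.
              branch 2.2.1.1 (add F (\lnot p1 \land (p1 \lor p3))):
                F (\lnot p1 \land (p1 \lor p3)): β-rule — branch into F \lnot p1  //  F (p1 \lor p3).
                  branch 2.2.1.1.1 (add F \lnot p1):
                    ○ open, literals {p1=true, p4=true}.
                  branch 2.2.1.1.2 (add F (p1 \lor p3)):
                    F (p1 \lor p3): α-rule — add F p1, F p3.
                    ○ open, literals {p1=false, p3=false, p4=true}.
              branch 2.2.1.2 (add T p2):
                ○ open, literals {p2=true, p4=true}.
          branch 2.2.2 (add F ((\lnot p1 \land (p1 \lor p3)) \to p2), F p4):
            F ((\lnot p1 \land (p1 \lor p3)) \to p2): α-rule — add T (\lnot p1 \land (p1 \lor p3)), F p2.
            T (\lnot p1 \land (p1 \lor p3)): α-rule — add T \lnot p1, T (p1 \lor p3).
            T (p1 \lor p3): β-rule — branch into T p1  //  T p3.
              branch 2.2.2.1 (add T p1):
                × closes — contains both p1 and \lnot p1.
              branch 2.2.2.2 (add T p3):
                ○ open, literals {p1=false, p2=false, p3=true, p4=false}.
1 branch closed, 7 open.
Each open branch fixes some atoms; the unmentioned ones are free. Counting distinct full assignments: branch {p1=false, p2=false} (p5, p3, p6, p4) contributes 16 new; branch {p2=false, p5=true, p6=true} (p1, p3, p4) contributes 4 new; branch {p6=false} (p5, p1, p3, p2, p4) contributes 24 new; branch {p1=true, p4=true} (p5, p3, p6, p2) contributes 6 new; branch {p1=false, p3=false, p4=true} (p5, p6, p2) contributes 2 new; branch {p2=true, p4=true} (p5, p1, p3, p6) contributes 2 new; branch {p1=false, p2=false, p3=true, p4=false} (p5, p6) contributes 0 new. Total: 54.

54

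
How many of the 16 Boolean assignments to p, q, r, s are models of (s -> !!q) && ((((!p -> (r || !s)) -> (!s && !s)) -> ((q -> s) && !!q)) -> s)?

Initial set: {((s -> !!q) && ((((!p -> (r || !s)) -> (!s && !s)) -> ((q -> s) && !!q)) -> s))}.
((s -> !!q) && ((((!p -> (r || !s)) -> (!s && !s)) -> ((q -> s) && !!q)) -> s)): α-rule — add (s -> !!q), ((((!p -> (r || !s)) -> (!s && !s)) -> ((q -> s) && !!q)) -> s).
(s -> !!q): β-rule — branch into !s  //  !!q.
  branch 1 (add !s):
    ((((!p -> (r || !s)) -> (!s && !s)) -> ((q -> s) && !!q)) -> s): β-rule — branch into !(((!p -> (r || !s)) -> (!s && !s)) -> ((q -> s) && !!q))  //  s.
      branch 1.1 (add !(((!p -> (r || !s)) -> (!s && !s)) -> ((q -> s) && !!q))):
        !(((!p -> (r || !s)) -> (!s && !s)) -> ((q -> s) && !!q)): α-rule — add ((!p -> (r || !s)) -> (!s && !s)), !((q -> s) && !!q).
        ((!p -> (r || !s)) -> (!s && !s)): β-rule — branch into !(!p -> (r || !s))  //  (!s && !s).
          branch 1.1.1 (add !(!p -> (r || !s))):
            !(!p -> (r || !s)): α-rule — add !p, !(r || !s).
            !(r || !s): α-rule — add !r, !!s.
            × closes — contains both s and !s.
          branch 1.1.2 (add (!s && !s)):
            (!s && !s): α-rule — add !s, !s.
            !((q -> s) && !!q): β-rule — branch into !(q -> s)  //  !!!q.
              branch 1.1.2.1 (add !(q -> s)):
                !(q -> s): α-rule — add q, !s.
                ○ open, literals {q=T, s=F}.
              branch 1.1.2.2 (add !!!q):
                !!!q: drop double negation, giving !q.
                ○ open, literals {q=F, s=F}.
      branch 1.2 (add s):
        × closes — contains both s and !s.
  branch 2 (add !!q):
    !!q: drop double negation, giving q.
    ((((!p -> (r || !s)) -> (!s && !s)) -> ((q -> s) && !!q)) -> s): β-rule — branch into !(((!p -> (r || !s)) -> (!s && !s)) -> ((q -> s) && !!q))  //  s.
      branch 2.1 (add !(((!p -> (r || !s)) -> (!s && !s)) -> ((q -> s) && !!q))):
        !(((!p -> (r || !s)) -> (!s && !s)) -> ((q -> s) && !!q)): α-rule — add ((!p -> (r || !s)) -> (!s && !s)), !((q -> s) && !!q).
        ((!p -> (r || !s)) -> (!s && !s)): β-rule — branch into !(!p -> (r || !s))  //  (!s && !s).
          branch 2.1.1 (add !(!p -> (r || !s))):
            !(!p -> (r || !s)): α-rule — add !p, !(r || !s).
            !(r || !s): α-rule — add !r, !!s.
            !((q -> s) && !!q): β-rule — branch into !(q -> s)  //  !!!q.
              branch 2.1.1.1 (add !(q -> s)):
                !(q -> s): α-rule — add q, !s.
                × closes — contains both s and !s.
              branch 2.1.1.2 (add !!!q):
                !!!q: drop double negation, giving !q.
                × closes — contains both q and !q.
          branch 2.1.2 (add (!s && !s)):
            (!s && !s): α-rule — add !s, !s.
            !((q -> s) && !!q): β-rule — branch into !(q -> s)  //  !!!q.
              branch 2.1.2.1 (add !(q -> s)):
                !(q -> s): α-rule — add q, !s.
                ○ open, literals {q=T, s=F}.
              branch 2.1.2.2 (add !!!q):
                !!!q: drop double negation, giving !q.
                × closes — contains both q and !q.
      branch 2.2 (add s):
        ○ open, literals {q=T, s=T}.
5 branches closed, 4 open.
Each open branch fixes some atoms; the unmentioned ones are free. Counting distinct full assignments: branch {q=T, s=F} (p, r) contributes 4 new; branch {q=F, s=F} (p, r) contributes 4 new; branch {q=T, s=F} (p, r) contributes 0 new; branch {q=T, s=T} (p, r) contributes 4 new. Total: 12.

12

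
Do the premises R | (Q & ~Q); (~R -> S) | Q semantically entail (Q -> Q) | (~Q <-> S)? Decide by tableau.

Initial set: {T (R | (Q & ~Q)); T ((~R -> S) | Q); F ((Q -> Q) | (~Q <-> S))}.
F ((Q -> Q) | (~Q <-> S)): α-rule — add F (Q -> Q), F (~Q <-> S).
F (Q -> Q): α-rule — add T Q, F Q.
× closes — contains both Q and ~Q.
All 1 branch closes.
Every branch closed, so the premises entail the conclusion.

Yes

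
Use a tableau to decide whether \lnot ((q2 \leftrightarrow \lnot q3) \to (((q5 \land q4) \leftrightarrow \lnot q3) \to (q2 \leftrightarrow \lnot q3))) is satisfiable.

Initial set: {\lnot ((q2 \leftrightarrow \lnot q3) \to (((q5 \land q4) \leftrightarrow \lnot q3) \to (q2 \leftrightarrow \lnot q3)))}.
\lnot ((q2 \leftrightarrow \lnot q3) \to (((q5 \land q4) \leftrightarrow \lnot q3) \to (q2 \leftrightarrow \lnot q3))): α-rule — add (q2 \leftrightarrow \lnot q3), \lnot (((q5 \land q4) \leftrightarrow \lnot q3) \to (q2 \leftrightarrow \lnot q3)).
\lnot (((q5 \land q4) \leftrightarrow \lnot q3) \to (q2 \leftrightarrow \lnot q3)): α-rule — add ((q5 \land q4) \leftrightarrow \lnot q3), \lnot (q2 \leftrightarrow \lnot q3).
(q2 \leftrightarrow \lnot q3): β-rule — branch into q2, \lnot q3  //  \lnot q2, \lnot \lnot q3.
  branch 1 (add q2, \lnot q3):
    ((q5 \land q4) \leftrightarrow \lnot q3): β-rule — branch into (q5 \land q4), \lnot q3  //  \lnot (q5 \land q4), \lnot \lnot q3.
      branch 1.1 (add (q5 \land q4), \lnot q3):
        (q5 \land q4): α-rule — add q5, q4.
        \lnot (q2 \leftrightarrow \lnot q3): β-rule — branch into q2, \lnot \lnot q3  //  \lnot q2, \lnot q3.
          branch 1.1.1 (add q2, \lnot \lnot q3):
            × closes — contains both q3 and \lnot q3.
          branch 1.1.2 (add \lnot q2, \lnot q3):
            × closes — contains both q2 and \lnot q2.
      branch 1.2 (add \lnot (q5 \land q4), \lnot \lnot q3):
        × closes — contains both q3 and \lnot q3.
  branch 2 (add \lnot q2, \lnot \lnot q3):
    ((q5 \land q4) \leftrightarrow \lnot q3): β-rule — branch into (q5 \land q4), \lnot q3  //  \lnot (q5 \land q4), \lnot \lnot q3.
      branch 2.1 (add (q5 \land q4), \lnot q3):
        × closes — contains both q3 and \lnot q3.
      branch 2.2 (add \lnot (q5 \land q4), \lnot \lnot q3):
        \lnot (q2 \leftrightarrow \lnot q3): β-rule — branch into q2, \lnot \lnot q3  //  \lnot q2, \lnot q3.
          branch 2.2.1 (add q2, \lnot \lnot q3):
            × closes — contains both q2 and \lnot q2.
          branch 2.2.2 (add \lnot q2, \lnot q3):
            × closes — contains both q3 and \lnot q3.
All 6 branches close.
Every branch closed; the formula is unsatisfiable.

Unsatisfiable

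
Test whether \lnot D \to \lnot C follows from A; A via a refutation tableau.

No

Initial set: {A; A; \lnot (\lnot D \to \lnot C)}.
\lnot (\lnot D \to \lnot C): α-rule — add \lnot D, \lnot \lnot C.
○ open, literals {A=1, C=1, D=0}.
0 branches closed, 1 open.
An open branch gives a countermodel: A=1, C=1, D=0 (unmentioned atoms arbitrary); the premises hold there but the conclusion fails.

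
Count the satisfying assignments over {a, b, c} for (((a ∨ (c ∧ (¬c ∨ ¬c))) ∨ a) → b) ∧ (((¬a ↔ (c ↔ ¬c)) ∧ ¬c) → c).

5

Initial set: {((((a ∨ (c ∧ (¬c ∨ ¬c))) ∨ a) → b) ∧ (((¬a ↔ (c ↔ ¬c)) ∧ ¬c) → c))}.
((((a ∨ (c ∧ (¬c ∨ ¬c))) ∨ a) → b) ∧ (((¬a ↔ (c ↔ ¬c)) ∧ ¬c) → c)): α-rule — add (((a ∨ (c ∧ (¬c ∨ ¬c))) ∨ a) → b), (((¬a ↔ (c ↔ ¬c)) ∧ ¬c) → c).
(((a ∨ (c ∧ (¬c ∨ ¬c))) ∨ a) → b): β-rule — branch into ¬((a ∨ (c ∧ (¬c ∨ ¬c))) ∨ a)  //  b.
  branch 1 (add ¬((a ∨ (c ∧ (¬c ∨ ¬c))) ∨ a)):
    ¬((a ∨ (c ∧ (¬c ∨ ¬c))) ∨ a): α-rule — add ¬(a ∨ (c ∧ (¬c ∨ ¬c))), ¬a.
    ¬(a ∨ (c ∧ (¬c ∨ ¬c))): α-rule — add ¬a, ¬(c ∧ (¬c ∨ ¬c)).
    (((¬a ↔ (c ↔ ¬c)) ∧ ¬c) → c): β-rule — branch into ¬((¬a ↔ (c ↔ ¬c)) ∧ ¬c)  //  c.
      branch 1.1 (add ¬((¬a ↔ (c ↔ ¬c)) ∧ ¬c)):
        ¬(c ∧ (¬c ∨ ¬c)): β-rule — branch into ¬c  //  ¬(¬c ∨ ¬c).
          branch 1.1.1 (add ¬c):
            ¬((¬a ↔ (c ↔ ¬c)) ∧ ¬c): β-rule — branch into ¬(¬a ↔ (c ↔ ¬c))  //  ¬¬c.
              branch 1.1.1.1 (add ¬(¬a ↔ (c ↔ ¬c))):
                ¬(¬a ↔ (c ↔ ¬c)): β-rule — branch into ¬a, ¬(c ↔ ¬c)  //  ¬¬a, (c ↔ ¬c).
                  branch 1.1.1.1.1 (add ¬a, ¬(c ↔ ¬c)):
                    ¬(c ↔ ¬c): β-rule — branch into c, ¬¬c  //  ¬c, ¬c.
                      branch 1.1.1.1.1.1 (add c, ¬¬c):
                        × closes — contains both c and ¬c.
                      branch 1.1.1.1.1.2 (add ¬c, ¬c):
                        ○ open, literals {a=0, c=0}.
                  branch 1.1.1.1.2 (add ¬¬a, (c ↔ ¬c)):
                    × closes — contains both a and ¬a.
              branch 1.1.1.2 (add ¬¬c):
                × closes — contains both c and ¬c.
          branch 1.1.2 (add ¬(¬c ∨ ¬c)):
            ¬(¬c ∨ ¬c): α-rule — add ¬¬c, ¬¬c.
            ¬((¬a ↔ (c ↔ ¬c)) ∧ ¬c): β-rule — branch into ¬(¬a ↔ (c ↔ ¬c))  //  ¬¬c.
              branch 1.1.2.1 (add ¬(¬a ↔ (c ↔ ¬c))):
                ¬(¬a ↔ (c ↔ ¬c)): β-rule — branch into ¬a, ¬(c ↔ ¬c)  //  ¬¬a, (c ↔ ¬c).
                  branch 1.1.2.1.1 (add ¬a, ¬(c ↔ ¬c)):
                    ¬(c ↔ ¬c): β-rule — branch into c, ¬¬c  //  ¬c, ¬c.
                      branch 1.1.2.1.1.1 (add c, ¬¬c):
                        ○ open, literals {a=0, c=1}.
                      branch 1.1.2.1.1.2 (add ¬c, ¬c):
                        × closes — contains both c and ¬c.
                  branch 1.1.2.1.2 (add ¬¬a, (c ↔ ¬c)):
                    × closes — contains both a and ¬a.
              branch 1.1.2.2 (add ¬¬c):
                ○ open, literals {a=0, c=1}.
      branch 1.2 (add c):
        ¬(c ∧ (¬c ∨ ¬c)): β-rule — branch into ¬c  //  ¬(¬c ∨ ¬c).
          branch 1.2.1 (add ¬c):
            × closes — contains both c and ¬c.
          branch 1.2.2 (add ¬(¬c ∨ ¬c)):
            ¬(¬c ∨ ¬c): α-rule — add ¬¬c, ¬¬c.
            ○ open, literals {a=0, c=1}.
  branch 2 (add b):
    (((¬a ↔ (c ↔ ¬c)) ∧ ¬c) → c): β-rule — branch into ¬((¬a ↔ (c ↔ ¬c)) ∧ ¬c)  //  c.
      branch 2.1 (add ¬((¬a ↔ (c ↔ ¬c)) ∧ ¬c)):
        ¬((¬a ↔ (c ↔ ¬c)) ∧ ¬c): β-rule — branch into ¬(¬a ↔ (c ↔ ¬c))  //  ¬¬c.
          branch 2.1.1 (add ¬(¬a ↔ (c ↔ ¬c))):
            ¬(¬a ↔ (c ↔ ¬c)): β-rule — branch into ¬a, ¬(c ↔ ¬c)  //  ¬¬a, (c ↔ ¬c).
              branch 2.1.1.1 (add ¬a, ¬(c ↔ ¬c)):
                ¬(c ↔ ¬c): β-rule — branch into c, ¬¬c  //  ¬c, ¬c.
                  branch 2.1.1.1.1 (add c, ¬¬c):
                    ○ open, literals {a=0, b=1, c=1}.
                  branch 2.1.1.1.2 (add ¬c, ¬c):
                    ○ open, literals {a=0, b=1, c=0}.
              branch 2.1.1.2 (add ¬¬a, (c ↔ ¬c)):
                (c ↔ ¬c): β-rule — branch into c, ¬c  //  ¬c, ¬¬c.
                  branch 2.1.1.2.1 (add c, ¬c):
                    × closes — contains both c and ¬c.
                  branch 2.1.1.2.2 (add ¬c, ¬¬c):
                    × closes — contains both c and ¬c.
          branch 2.1.2 (add ¬¬c):
            ○ open, literals {b=1, c=1}.
      branch 2.2 (add c):
        ○ open, literals {b=1, c=1}.
8 branches closed, 8 open.
Each open branch fixes some atoms; the unmentioned ones are free. Counting distinct full assignments: branch {a=0, c=0} (b) contributes 2 new; branch {a=0, c=1} (b) contributes 2 new; branch {a=0, c=1} (b) contributes 0 new; branch {a=0, c=1} (b) contributes 0 new; branch {a=0, b=1, c=1} (none free) contributes 0 new; branch {a=0, b=1, c=0} (none free) contributes 0 new; branch {b=1, c=1} (a) contributes 1 new; branch {b=1, c=1} (a) contributes 0 new. Total: 5.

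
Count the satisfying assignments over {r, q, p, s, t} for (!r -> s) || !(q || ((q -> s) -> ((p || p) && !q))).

Initial set: {T ((!r -> s) || !(q || ((q -> s) -> ((p || p) && !q))))}.
T ((!r -> s) || !(q || ((q -> s) -> ((p || p) && !q)))): β-rule — branch into T (!r -> s)  //  T !(q || ((q -> s) -> ((p || p) && !q))).
  branch 1 (add T (!r -> s)):
    T (!r -> s): β-rule — branch into F !r  //  T s.
      branch 1.1 (add F !r):
        ○ open, literals {r=T}.
      branch 1.2 (add T s):
        ○ open, literals {s=T}.
  branch 2 (add T !(q || ((q -> s) -> ((p || p) && !q)))):
    T !(q || ((q -> s) -> ((p || p) && !q))): α-rule — add F q, F ((q -> s) -> ((p || p) && !q)).
    F ((q -> s) -> ((p || p) && !q)): α-rule — add T (q -> s), F ((p || p) && !q).
    T (q -> s): β-rule — branch into F q  //  T s.
      branch 2.1 (add F q):
        F ((p || p) && !q): β-rule — branch into F (p || p)  //  F !q.
          branch 2.1.1 (add F (p || p)):
            F (p || p): α-rule — add F p, F p.
            ○ open, literals {p=F, q=F}.
          branch 2.1.2 (add F !q):
            × closes — contains both q and !q.
      branch 2.2 (add T s):
        F ((p || p) && !q): β-rule — branch into F (p || p)  //  F !q.
          branch 2.2.1 (add F (p || p)):
            F (p || p): α-rule — add F p, F p.
            ○ open, literals {p=F, q=F, s=T}.
          branch 2.2.2 (add F !q):
            × closes — contains both q and !q.
2 branches closed, 4 open.
Each open branch fixes some atoms; the unmentioned ones are free. Counting distinct full assignments: branch {r=T} (q, p, s, t) contributes 16 new; branch {s=T} (r, q, p, t) contributes 8 new; branch {p=F, q=F} (r, s, t) contributes 2 new; branch {p=F, q=F, s=T} (r, t) contributes 0 new. Total: 26.

26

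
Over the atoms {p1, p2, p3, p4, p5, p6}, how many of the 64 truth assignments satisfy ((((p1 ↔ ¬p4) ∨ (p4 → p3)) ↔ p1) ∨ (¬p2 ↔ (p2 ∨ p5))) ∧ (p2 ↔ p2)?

Initial set: {T (((((p1 ↔ ¬p4) ∨ (p4 → p3)) ↔ p1) ∨ (¬p2 ↔ (p2 ∨ p5))) ∧ (p2 ↔ p2))}.
T (((((p1 ↔ ¬p4) ∨ (p4 → p3)) ↔ p1) ∨ (¬p2 ↔ (p2 ∨ p5))) ∧ (p2 ↔ p2)): α-rule — add T ((((p1 ↔ ¬p4) ∨ (p4 → p3)) ↔ p1) ∨ (¬p2 ↔ (p2 ∨ p5))), T (p2 ↔ p2).
T ((((p1 ↔ ¬p4) ∨ (p4 → p3)) ↔ p1) ∨ (¬p2 ↔ (p2 ∨ p5))): β-rule — branch into T (((p1 ↔ ¬p4) ∨ (p4 → p3)) ↔ p1)  //  T (¬p2 ↔ (p2 ∨ p5)).
  branch 1 (add T (((p1 ↔ ¬p4) ∨ (p4 → p3)) ↔ p1)):
    T (p2 ↔ p2): β-rule — branch into T p2, T p2  //  F p2, F p2.
      branch 1.1 (add T p2, T p2):
        T (((p1 ↔ ¬p4) ∨ (p4 → p3)) ↔ p1): β-rule — branch into T ((p1 ↔ ¬p4) ∨ (p4 → p3)), T p1  //  F ((p1 ↔ ¬p4) ∨ (p4 → p3)), F p1.
          branch 1.1.1 (add T ((p1 ↔ ¬p4) ∨ (p4 → p3)), T p1):
            T ((p1 ↔ ¬p4) ∨ (p4 → p3)): β-rule — branch into T (p1 ↔ ¬p4)  //  T (p4 → p3).
              branch 1.1.1.1 (add T (p1 ↔ ¬p4)):
                T (p1 ↔ ¬p4): β-rule — branch into T p1, T ¬p4  //  F p1, F ¬p4.
                  branch 1.1.1.1.1 (add T p1, T ¬p4):
                    ○ open, literals {p1=true, p2=true, p4=false}.
                  branch 1.1.1.1.2 (add F p1, F ¬p4):
                    × closes — contains both p1 and ¬p1.
              branch 1.1.1.2 (add T (p4 → p3)):
                T (p4 → p3): β-rule — branch into F p4  //  T p3.
                  branch 1.1.1.2.1 (add F p4):
                    ○ open, literals {p1=true, p2=true, p4=false}.
                  branch 1.1.1.2.2 (add T p3):
                    ○ open, literals {p1=true, p2=true, p3=true}.
          branch 1.1.2 (add F ((p1 ↔ ¬p4) ∨ (p4 → p3)), F p1):
            F ((p1 ↔ ¬p4) ∨ (p4 → p3)): α-rule — add F (p1 ↔ ¬p4), F (p4 → p3).
            F (p4 → p3): α-rule — add T p4, F p3.
            F (p1 ↔ ¬p4): β-rule — branch into T p1, F ¬p4  //  F p1, T ¬p4.
              branch 1.1.2.1 (add T p1, F ¬p4):
                × closes — contains both p1 and ¬p1.
              branch 1.1.2.2 (add F p1, T ¬p4):
                × closes — contains both p4 and ¬p4.
      branch 1.2 (add F p2, F p2):
        T (((p1 ↔ ¬p4) ∨ (p4 → p3)) ↔ p1): β-rule — branch into T ((p1 ↔ ¬p4) ∨ (p4 → p3)), T p1  //  F ((p1 ↔ ¬p4) ∨ (p4 → p3)), F p1.
          branch 1.2.1 (add T ((p1 ↔ ¬p4) ∨ (p4 → p3)), T p1):
            T ((p1 ↔ ¬p4) ∨ (p4 → p3)): β-rule — branch into T (p1 ↔ ¬p4)  //  T (p4 → p3).
              branch 1.2.1.1 (add T (p1 ↔ ¬p4)):
                T (p1 ↔ ¬p4): β-rule — branch into T p1, T ¬p4  //  F p1, F ¬p4.
                  branch 1.2.1.1.1 (add T p1, T ¬p4):
                    ○ open, literals {p1=true, p2=false, p4=false}.
                  branch 1.2.1.1.2 (add F p1, F ¬p4):
                    × closes — contains both p1 and ¬p1.
              branch 1.2.1.2 (add T (p4 → p3)):
                T (p4 → p3): β-rule — branch into F p4  //  T p3.
                  branch 1.2.1.2.1 (add F p4):
                    ○ open, literals {p1=true, p2=false, p4=false}.
                  branch 1.2.1.2.2 (add T p3):
                    ○ open, literals {p1=true, p2=false, p3=true}.
          branch 1.2.2 (add F ((p1 ↔ ¬p4) ∨ (p4 → p3)), F p1):
            F ((p1 ↔ ¬p4) ∨ (p4 → p3)): α-rule — add F (p1 ↔ ¬p4), F (p4 → p3).
            F (p4 → p3): α-rule — add T p4, F p3.
            F (p1 ↔ ¬p4): β-rule — branch into T p1, F ¬p4  //  F p1, T ¬p4.
              branch 1.2.2.1 (add T p1, F ¬p4):
                × closes — contains both p1 and ¬p1.
              branch 1.2.2.2 (add F p1, T ¬p4):
                × closes — contains both p4 and ¬p4.
  branch 2 (add T (¬p2 ↔ (p2 ∨ p5))):
    T (p2 ↔ p2): β-rule — branch into T p2, T p2  //  F p2, F p2.
      branch 2.1 (add T p2, T p2):
        T (¬p2 ↔ (p2 ∨ p5)): β-rule — branch into T ¬p2, T (p2 ∨ p5)  //  F ¬p2, F (p2 ∨ p5).
          branch 2.1.1 (add T ¬p2, T (p2 ∨ p5)):
            × closes — contains both p2 and ¬p2.
          branch 2.1.2 (add F ¬p2, F (p2 ∨ p5)):
            F (p2 ∨ p5): α-rule — add F p2, F p5.
            × closes — contains both p2 and ¬p2.
      branch 2.2 (add F p2, F p2):
        T (¬p2 ↔ (p2 ∨ p5)): β-rule — branch into T ¬p2, T (p2 ∨ p5)  //  F ¬p2, F (p2 ∨ p5).
          branch 2.2.1 (add T ¬p2, T (p2 ∨ p5)):
            T (p2 ∨ p5): β-rule — branch into T p2  //  T p5.
              branch 2.2.1.1 (add T p2):
                × closes — contains both p2 and ¬p2.
              branch 2.2.1.2 (add T p5):
                ○ open, literals {p2=false, p5=true}.
          branch 2.2.2 (add F ¬p2, F (p2 ∨ p5)):
            × closes — contains both p2 and ¬p2.
10 branches closed, 7 open.
Each open branch fixes some atoms; the unmentioned ones are free. Counting distinct full assignments: branch {p1=true, p2=true, p4=false} (p3, p5, p6) contributes 8 new; branch {p1=true, p2=true, p4=false} (p3, p5, p6) contributes 0 new; branch {p1=true, p2=true, p3=true} (p4, p5, p6) contributes 4 new; branch {p1=true, p2=false, p4=false} (p3, p5, p6) contributes 8 new; branch {p1=true, p2=false, p4=false} (p3, p5, p6) contributes 0 new; branch {p1=true, p2=false, p3=true} (p4, p5, p6) contributes 4 new; branch {p2=false, p5=true} (p1, p3, p4, p6) contributes 10 new. Total: 34.

34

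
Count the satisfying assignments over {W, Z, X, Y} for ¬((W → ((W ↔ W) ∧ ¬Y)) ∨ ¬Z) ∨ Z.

Initial set: {(¬((W → ((W ↔ W) ∧ ¬Y)) ∨ ¬Z) ∨ Z)}.
(¬((W → ((W ↔ W) ∧ ¬Y)) ∨ ¬Z) ∨ Z): β-rule — branch into ¬((W → ((W ↔ W) ∧ ¬Y)) ∨ ¬Z)  //  Z.
  branch 1 (add ¬((W → ((W ↔ W) ∧ ¬Y)) ∨ ¬Z)):
    ¬((W → ((W ↔ W) ∧ ¬Y)) ∨ ¬Z): α-rule — add ¬(W → ((W ↔ W) ∧ ¬Y)), ¬¬Z.
    ¬(W → ((W ↔ W) ∧ ¬Y)): α-rule — add W, ¬((W ↔ W) ∧ ¬Y).
    ¬((W ↔ W) ∧ ¬Y): β-rule — branch into ¬(W ↔ W)  //  ¬¬Y.
      branch 1.1 (add ¬(W ↔ W)):
        ¬(W ↔ W): β-rule — branch into W, ¬W  //  ¬W, W.
          branch 1.1.1 (add W, ¬W):
            × closes — contains both W and ¬W.
          branch 1.1.2 (add ¬W, W):
            × closes — contains both W and ¬W.
      branch 1.2 (add ¬¬Y):
        ○ open, literals {W=1, Y=1, Z=1}.
  branch 2 (add Z):
    ○ open, literals {Z=1}.
2 branches closed, 2 open.
Each open branch fixes some atoms; the unmentioned ones are free. Counting distinct full assignments: branch {W=1, Y=1, Z=1} (X) contributes 2 new; branch {Z=1} (W, X, Y) contributes 6 new. Total: 8.

8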